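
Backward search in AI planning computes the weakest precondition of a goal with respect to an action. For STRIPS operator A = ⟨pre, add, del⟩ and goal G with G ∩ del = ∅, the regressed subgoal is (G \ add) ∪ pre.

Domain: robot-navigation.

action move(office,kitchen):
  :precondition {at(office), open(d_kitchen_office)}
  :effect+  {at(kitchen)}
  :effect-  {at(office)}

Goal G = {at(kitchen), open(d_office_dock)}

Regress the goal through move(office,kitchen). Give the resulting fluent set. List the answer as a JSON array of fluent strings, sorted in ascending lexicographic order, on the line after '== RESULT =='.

Regress:
  G ∩ del = {}  (empty — regression defined)
  G \ add = {at(kitchen), open(d_office_dock)} \ {at(kitchen)} = {open(d_office_dock)}
  ∪ pre   = {open(d_office_dock)} ∪ {at(office), open(d_kitchen_office)}
          = {at(office), open(d_kitchen_office), open(d_office_dock)}

== RESULT ==
["at(office)", "open(d_kitchen_office)", "open(d_office_dock)"]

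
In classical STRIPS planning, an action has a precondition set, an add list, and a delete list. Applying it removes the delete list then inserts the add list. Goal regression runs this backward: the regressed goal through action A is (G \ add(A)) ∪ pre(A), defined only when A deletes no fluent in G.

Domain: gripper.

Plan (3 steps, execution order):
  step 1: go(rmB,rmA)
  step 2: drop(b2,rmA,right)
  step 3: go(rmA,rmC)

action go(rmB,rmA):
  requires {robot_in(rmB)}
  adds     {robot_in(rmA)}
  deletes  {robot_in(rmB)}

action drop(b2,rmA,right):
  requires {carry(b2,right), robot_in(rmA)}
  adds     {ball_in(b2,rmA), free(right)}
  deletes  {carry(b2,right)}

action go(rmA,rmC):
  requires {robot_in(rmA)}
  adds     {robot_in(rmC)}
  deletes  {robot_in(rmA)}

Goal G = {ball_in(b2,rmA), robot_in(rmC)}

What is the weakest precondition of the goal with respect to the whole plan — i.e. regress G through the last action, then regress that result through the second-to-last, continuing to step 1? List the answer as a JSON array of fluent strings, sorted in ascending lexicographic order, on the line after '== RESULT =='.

Regress step by step:
  through step 3 (go(rmA,rmC)): drop {robot_in(rmC)}, keep {ball_in(b2,rmA)}, require {robot_in(rmA)}
    → {ball_in(b2,rmA), robot_in(rmA)}
  through step 2 (drop(b2,rmA,right)): drop {ball_in(b2,rmA)}, keep {robot_in(rmA)}, require {carry(b2,right), robot_in(rmA)}
    → {carry(b2,right), robot_in(rmA)}
  through step 1 (go(rmB,rmA)): drop {robot_in(rmA)}, keep {carry(b2,right)}, require {robot_in(rmB)}
    → {carry(b2,right), robot_in(rmB)}

== RESULT ==
["carry(b2,right)", "robot_in(rmB)"]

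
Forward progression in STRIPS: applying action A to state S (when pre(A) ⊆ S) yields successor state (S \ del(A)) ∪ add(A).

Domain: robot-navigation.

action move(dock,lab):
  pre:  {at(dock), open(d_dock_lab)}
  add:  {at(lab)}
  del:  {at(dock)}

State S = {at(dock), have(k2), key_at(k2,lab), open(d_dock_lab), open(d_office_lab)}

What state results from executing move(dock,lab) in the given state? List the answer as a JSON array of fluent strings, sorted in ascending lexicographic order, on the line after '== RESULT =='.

Compute (S \ del) ∪ add:
  pre ⊆ S: {at(dock), open(d_dock_lab)} ⊆ S  — applicable
  S \ del = {have(k2), key_at(k2,lab), open(d_dock_lab), open(d_office_lab)}
  ∪ add   = {at(lab), have(k2), key_at(k2,lab), open(d_dock_lab), open(d_office_lab)}

== RESULT ==
["at(lab)", "have(k2)", "key_at(k2,lab)", "open(d_dock_lab)", "open(d_office_lab)"]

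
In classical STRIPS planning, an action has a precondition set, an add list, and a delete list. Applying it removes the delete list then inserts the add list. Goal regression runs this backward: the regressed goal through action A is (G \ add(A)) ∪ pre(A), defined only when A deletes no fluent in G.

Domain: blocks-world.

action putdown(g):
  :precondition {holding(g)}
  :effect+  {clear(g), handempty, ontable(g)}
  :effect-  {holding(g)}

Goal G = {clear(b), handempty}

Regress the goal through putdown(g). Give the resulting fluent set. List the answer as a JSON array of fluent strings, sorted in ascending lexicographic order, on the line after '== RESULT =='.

Compute (G \ add) ∪ pre:
  G ∩ del = {}  (empty — regression defined)
  G \ add = {clear(b), handempty} \ {clear(g), handempty, ontable(g)} = {clear(b)}
  ∪ pre   = {clear(b)} ∪ {holding(g)}
          = {clear(b), holding(g)}

== RESULT ==
["clear(b)", "holding(g)"]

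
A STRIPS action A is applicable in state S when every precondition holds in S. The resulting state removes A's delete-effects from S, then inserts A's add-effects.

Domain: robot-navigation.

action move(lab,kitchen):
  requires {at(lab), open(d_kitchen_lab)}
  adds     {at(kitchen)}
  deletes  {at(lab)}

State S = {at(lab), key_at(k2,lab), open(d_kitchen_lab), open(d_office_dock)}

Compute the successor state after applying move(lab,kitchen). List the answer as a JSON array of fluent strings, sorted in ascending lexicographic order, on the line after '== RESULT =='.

Progress:
  pre ⊆ S: {at(lab), open(d_kitchen_lab)} ⊆ S  — applicable
  S \ del = {key_at(k2,lab), open(d_kitchen_lab), open(d_office_dock)}
  ∪ add   = {at(kitchen), key_at(k2,lab), open(d_kitchen_lab), open(d_office_dock)}

== RESULT ==
["at(kitchen)", "key_at(k2,lab)", "open(d_kitchen_lab)", "open(d_office_dock)"]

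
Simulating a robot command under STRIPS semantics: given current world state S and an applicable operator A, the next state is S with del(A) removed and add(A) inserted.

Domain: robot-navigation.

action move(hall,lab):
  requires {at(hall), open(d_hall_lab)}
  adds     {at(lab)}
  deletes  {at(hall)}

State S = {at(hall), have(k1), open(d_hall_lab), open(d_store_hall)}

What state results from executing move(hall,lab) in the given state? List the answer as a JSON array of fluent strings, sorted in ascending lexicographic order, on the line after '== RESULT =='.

Compute (S \ del) ∪ add:
  pre ⊆ S: {at(hall), open(d_hall_lab)} ⊆ S  — applicable
  S \ del = {have(k1), open(d_hall_lab), open(d_store_hall)}
  ∪ add   = {at(lab), have(k1), open(d_hall_lab), open(d_store_hall)}

== RESULT ==
["at(lab)", "have(k1)", "open(d_hall_lab)", "open(d_store_hall)"]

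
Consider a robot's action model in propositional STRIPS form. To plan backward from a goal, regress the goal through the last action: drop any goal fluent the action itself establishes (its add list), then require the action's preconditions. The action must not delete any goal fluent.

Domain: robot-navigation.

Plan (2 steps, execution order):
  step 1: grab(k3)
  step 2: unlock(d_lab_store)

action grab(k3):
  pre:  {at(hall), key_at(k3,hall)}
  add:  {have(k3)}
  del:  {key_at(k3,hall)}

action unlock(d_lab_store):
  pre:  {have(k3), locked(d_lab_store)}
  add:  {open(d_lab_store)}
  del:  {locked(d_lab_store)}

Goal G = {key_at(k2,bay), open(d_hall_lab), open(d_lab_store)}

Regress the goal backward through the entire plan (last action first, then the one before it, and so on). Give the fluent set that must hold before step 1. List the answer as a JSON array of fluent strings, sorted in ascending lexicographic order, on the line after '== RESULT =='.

Work backward from the goal:
  through step 2 (unlock(d_lab_store)): drop {open(d_lab_store)}, keep {key_at(k2,bay), open(d_hall_lab)}, require {have(k3), locked(d_lab_store)}
    → {have(k3), key_at(k2,bay), locked(d_lab_store), open(d_hall_lab)}
  through step 1 (grab(k3)): drop {have(k3)}, keep {key_at(k2,bay), locked(d_lab_store), open(d_hall_lab)}, require {at(hall), key_at(k3,hall)}
    → {at(hall), key_at(k2,bay), key_at(k3,hall), locked(d_lab_store), open(d_hall_lab)}

== RESULT ==
["at(hall)", "key_at(k2,bay)", "key_at(k3,hall)", "locked(d_lab_store)", "open(d_hall_lab)"]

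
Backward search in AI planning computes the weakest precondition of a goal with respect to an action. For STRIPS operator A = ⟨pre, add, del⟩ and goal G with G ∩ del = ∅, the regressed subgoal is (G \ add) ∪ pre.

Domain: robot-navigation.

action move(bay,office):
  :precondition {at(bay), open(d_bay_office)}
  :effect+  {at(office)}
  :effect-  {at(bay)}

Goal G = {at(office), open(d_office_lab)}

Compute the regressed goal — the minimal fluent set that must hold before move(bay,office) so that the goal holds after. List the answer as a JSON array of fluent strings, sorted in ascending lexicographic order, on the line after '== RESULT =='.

Regress:
  G ∩ del = {}  (empty — regression defined)
  G \ add = {at(office), open(d_office_lab)} \ {at(office)} = {open(d_office_lab)}
  ∪ pre   = {open(d_office_lab)} ∪ {at(bay), open(d_bay_office)}
          = {at(bay), open(d_bay_office), open(d_office_lab)}

== RESULT ==
["at(bay)", "open(d_bay_office)", "open(d_office_lab)"]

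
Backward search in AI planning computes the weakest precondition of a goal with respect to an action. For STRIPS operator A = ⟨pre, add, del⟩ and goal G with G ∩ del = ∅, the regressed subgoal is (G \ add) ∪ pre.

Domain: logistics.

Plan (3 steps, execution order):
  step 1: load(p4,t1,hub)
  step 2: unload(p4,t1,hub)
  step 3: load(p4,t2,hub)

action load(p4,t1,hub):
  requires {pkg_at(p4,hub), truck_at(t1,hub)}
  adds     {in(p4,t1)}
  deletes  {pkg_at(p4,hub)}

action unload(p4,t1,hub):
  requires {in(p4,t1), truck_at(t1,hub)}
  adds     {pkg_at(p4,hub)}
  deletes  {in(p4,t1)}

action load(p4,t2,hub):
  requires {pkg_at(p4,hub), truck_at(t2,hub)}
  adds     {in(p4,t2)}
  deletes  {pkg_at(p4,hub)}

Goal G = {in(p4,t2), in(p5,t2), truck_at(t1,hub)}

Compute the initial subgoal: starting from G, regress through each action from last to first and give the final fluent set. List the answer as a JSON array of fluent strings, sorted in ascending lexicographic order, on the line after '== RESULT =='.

Regress step by step:
  through step 3 (load(p4,t2,hub)): drop {in(p4,t2)}, keep {in(p5,t2), truck_at(t1,hub)}, require {pkg_at(p4,hub), truck_at(t2,hub)}
    → {in(p5,t2), pkg_at(p4,hub), truck_at(t1,hub), truck_at(t2,hub)}
  through step 2 (unload(p4,t1,hub)): drop {pkg_at(p4,hub)}, keep {in(p5,t2), truck_at(t1,hub), truck_at(t2,hub)}, require {in(p4,t1), truck_at(t1,hub)}
    → {in(p4,t1), in(p5,t2), truck_at(t1,hub), truck_at(t2,hub)}
  through step 1 (load(p4,t1,hub)): drop {in(p4,t1)}, keep {in(p5,t2), truck_at(t1,hub), truck_at(t2,hub)}, require {pkg_at(p4,hub), truck_at(t1,hub)}
    → {in(p5,t2), pkg_at(p4,hub), truck_at(t1,hub), truck_at(t2,hub)}

== RESULT ==
["in(p5,t2)", "pkg_at(p4,hub)", "truck_at(t1,hub)", "truck_at(t2,hub)"]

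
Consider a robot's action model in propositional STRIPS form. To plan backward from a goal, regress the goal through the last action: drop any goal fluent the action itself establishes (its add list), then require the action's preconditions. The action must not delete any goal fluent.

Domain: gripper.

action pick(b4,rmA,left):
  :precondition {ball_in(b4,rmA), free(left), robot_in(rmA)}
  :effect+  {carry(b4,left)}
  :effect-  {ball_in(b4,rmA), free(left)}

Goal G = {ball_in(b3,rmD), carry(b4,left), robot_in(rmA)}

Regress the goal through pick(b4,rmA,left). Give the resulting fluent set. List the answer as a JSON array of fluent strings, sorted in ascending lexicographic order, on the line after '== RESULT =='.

Compute (G \ add) ∪ pre:
  G ∩ del = {}  (empty — regression defined)
  G \ add = {ball_in(b3,rmD), carry(b4,left), robot_in(rmA)} \ {carry(b4,left)} = {ball_in(b3,rmD), robot_in(rmA)}
  ∪ pre   = {ball_in(b3,rmD), robot_in(rmA)} ∪ {ball_in(b4,rmA), free(left), robot_in(rmA)}
          = {ball_in(b3,rmD), ball_in(b4,rmA), free(left), robot_in(rmA)}

== RESULT ==
["ball_in(b3,rmD)", "ball_in(b4,rmA)", "free(left)", "robot_in(rmA)"]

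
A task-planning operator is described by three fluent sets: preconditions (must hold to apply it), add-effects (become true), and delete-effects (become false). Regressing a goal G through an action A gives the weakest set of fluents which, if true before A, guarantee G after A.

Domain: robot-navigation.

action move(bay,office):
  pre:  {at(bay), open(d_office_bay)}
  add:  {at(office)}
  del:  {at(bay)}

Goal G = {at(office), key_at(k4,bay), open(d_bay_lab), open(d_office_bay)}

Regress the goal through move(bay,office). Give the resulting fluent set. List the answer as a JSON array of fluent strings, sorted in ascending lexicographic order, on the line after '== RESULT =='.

Compute (G \ add) ∪ pre:
  G ∩ del = {}  (empty — regression defined)
  G \ add = {at(office), key_at(k4,bay), open(d_bay_lab), open(d_office_bay)} \ {at(office)} = {key_at(k4,bay), open(d_bay_lab), open(d_office_bay)}
  ∪ pre   = {key_at(k4,bay), open(d_bay_lab), open(d_office_bay)} ∪ {at(bay), open(d_office_bay)}
          = {at(bay), key_at(k4,bay), open(d_bay_lab), open(d_office_bay)}

== RESULT ==
["at(bay)", "key_at(k4,bay)", "open(d_bay_lab)", "open(d_office_bay)"]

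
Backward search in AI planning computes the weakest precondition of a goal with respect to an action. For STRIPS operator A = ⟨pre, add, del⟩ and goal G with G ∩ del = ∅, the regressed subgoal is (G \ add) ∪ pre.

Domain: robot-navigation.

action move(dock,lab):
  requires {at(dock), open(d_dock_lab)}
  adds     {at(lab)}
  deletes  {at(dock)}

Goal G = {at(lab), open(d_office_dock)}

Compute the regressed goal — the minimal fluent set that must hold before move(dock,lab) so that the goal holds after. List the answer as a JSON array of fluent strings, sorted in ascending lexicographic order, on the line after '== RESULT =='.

Compute (G \ add) ∪ pre:
  G ∩ del = {}  (empty — regression defined)
  G \ add = {at(lab), open(d_office_dock)} \ {at(lab)} = {open(d_office_dock)}
  ∪ pre   = {open(d_office_dock)} ∪ {at(dock), open(d_dock_lab)}
          = {at(dock), open(d_dock_lab), open(d_office_dock)}

== RESULT ==
["at(dock)", "open(d_dock_lab)", "open(d_office_dock)"]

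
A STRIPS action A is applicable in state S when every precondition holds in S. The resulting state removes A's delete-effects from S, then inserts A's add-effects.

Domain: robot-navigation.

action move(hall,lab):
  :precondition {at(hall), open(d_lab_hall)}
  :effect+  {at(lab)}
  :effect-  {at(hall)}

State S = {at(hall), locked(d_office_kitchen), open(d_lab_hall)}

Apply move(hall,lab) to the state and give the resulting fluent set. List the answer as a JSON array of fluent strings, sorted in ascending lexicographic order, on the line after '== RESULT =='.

Progress:
  pre ⊆ S: {at(hall), open(d_lab_hall)} ⊆ S  — applicable
  S \ del = {locked(d_office_kitchen), open(d_lab_hall)}
  ∪ add   = {at(lab), locked(d_office_kitchen), open(d_lab_hall)}

== RESULT ==
["at(lab)", "locked(d_office_kitchen)", "open(d_lab_hall)"]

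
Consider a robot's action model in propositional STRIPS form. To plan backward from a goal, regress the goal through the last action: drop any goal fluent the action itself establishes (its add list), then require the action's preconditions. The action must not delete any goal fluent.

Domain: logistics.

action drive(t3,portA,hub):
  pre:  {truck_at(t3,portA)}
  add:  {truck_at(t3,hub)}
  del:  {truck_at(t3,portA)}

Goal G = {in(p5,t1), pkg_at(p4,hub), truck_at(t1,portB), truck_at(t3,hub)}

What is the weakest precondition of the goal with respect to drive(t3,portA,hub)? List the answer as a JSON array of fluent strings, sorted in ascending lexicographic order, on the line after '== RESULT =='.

Compute (G \ add) ∪ pre:
  G ∩ del = {}  (empty — regression defined)
  G \ add = {in(p5,t1), pkg_at(p4,hub), truck_at(t1,portB), truck_at(t3,hub)} \ {truck_at(t3,hub)} = {in(p5,t1), pkg_at(p4,hub), truck_at(t1,portB)}
  ∪ pre   = {in(p5,t1), pkg_at(p4,hub), truck_at(t1,portB)} ∪ {truck_at(t3,portA)}
          = {in(p5,t1), pkg_at(p4,hub), truck_at(t1,portB), truck_at(t3,portA)}

== RESULT ==
["in(p5,t1)", "pkg_at(p4,hub)", "truck_at(t1,portB)", "truck_at(t3,portA)"]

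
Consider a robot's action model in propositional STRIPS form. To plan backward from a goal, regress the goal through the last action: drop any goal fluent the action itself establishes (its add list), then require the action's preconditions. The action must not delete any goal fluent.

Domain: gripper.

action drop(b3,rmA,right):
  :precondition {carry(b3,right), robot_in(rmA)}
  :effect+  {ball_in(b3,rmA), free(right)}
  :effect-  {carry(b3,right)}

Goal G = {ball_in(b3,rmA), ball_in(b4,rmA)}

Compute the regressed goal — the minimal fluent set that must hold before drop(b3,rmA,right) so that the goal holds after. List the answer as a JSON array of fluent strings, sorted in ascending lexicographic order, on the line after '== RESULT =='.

Regress:
  G ∩ del = {}  (empty — regression defined)
  G \ add = {ball_in(b3,rmA), ball_in(b4,rmA)} \ {ball_in(b3,rmA), free(right)} = {ball_in(b4,rmA)}
  ∪ pre   = {ball_in(b4,rmA)} ∪ {carry(b3,right), robot_in(rmA)}
          = {ball_in(b4,rmA), carry(b3,right), robot_in(rmA)}

== RESULT ==
["ball_in(b4,rmA)", "carry(b3,right)", "robot_in(rmA)"]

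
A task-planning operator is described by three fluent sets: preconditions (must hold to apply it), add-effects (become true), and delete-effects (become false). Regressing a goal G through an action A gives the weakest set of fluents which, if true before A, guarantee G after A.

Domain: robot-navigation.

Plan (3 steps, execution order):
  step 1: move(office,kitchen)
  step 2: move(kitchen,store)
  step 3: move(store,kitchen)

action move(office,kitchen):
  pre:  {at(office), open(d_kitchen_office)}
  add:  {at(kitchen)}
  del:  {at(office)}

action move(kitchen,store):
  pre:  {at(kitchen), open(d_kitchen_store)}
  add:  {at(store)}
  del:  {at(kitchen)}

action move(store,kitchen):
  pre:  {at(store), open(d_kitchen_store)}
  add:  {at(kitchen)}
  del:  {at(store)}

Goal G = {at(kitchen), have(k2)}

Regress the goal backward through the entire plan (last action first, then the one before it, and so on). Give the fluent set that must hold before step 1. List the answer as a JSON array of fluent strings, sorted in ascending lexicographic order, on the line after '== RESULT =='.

Regress step by step:
  through step 3 (move(store,kitchen)): drop {at(kitchen)}, keep {have(k2)}, require {at(store), open(d_kitchen_store)}
    → {at(store), have(k2), open(d_kitchen_store)}
  through step 2 (move(kitchen,store)): drop {at(store)}, keep {have(k2), open(d_kitchen_store)}, require {at(kitchen), open(d_kitchen_store)}
    → {at(kitchen), have(k2), open(d_kitchen_store)}
  through step 1 (move(office,kitchen)): drop {at(kitchen)}, keep {have(k2), open(d_kitchen_store)}, require {at(office), open(d_kitchen_office)}
    → {at(office), have(k2), open(d_kitchen_office), open(d_kitchen_store)}

== RESULT ==
["at(office)", "have(k2)", "open(d_kitchen_office)", "open(d_kitchen_store)"]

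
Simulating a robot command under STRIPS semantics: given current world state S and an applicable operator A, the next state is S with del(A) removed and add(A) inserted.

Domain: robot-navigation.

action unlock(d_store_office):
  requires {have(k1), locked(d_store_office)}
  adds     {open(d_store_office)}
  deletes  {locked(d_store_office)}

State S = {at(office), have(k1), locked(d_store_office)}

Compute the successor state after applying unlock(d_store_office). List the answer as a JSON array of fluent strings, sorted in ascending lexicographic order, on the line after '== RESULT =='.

Compute (S \ del) ∪ add:
  pre ⊆ S: {have(k1), locked(d_store_office)} ⊆ S  — applicable
  S \ del = {at(office), have(k1)}
  ∪ add   = {at(office), have(k1), open(d_store_office)}

== RESULT ==
["at(office)", "have(k1)", "open(d_store_office)"]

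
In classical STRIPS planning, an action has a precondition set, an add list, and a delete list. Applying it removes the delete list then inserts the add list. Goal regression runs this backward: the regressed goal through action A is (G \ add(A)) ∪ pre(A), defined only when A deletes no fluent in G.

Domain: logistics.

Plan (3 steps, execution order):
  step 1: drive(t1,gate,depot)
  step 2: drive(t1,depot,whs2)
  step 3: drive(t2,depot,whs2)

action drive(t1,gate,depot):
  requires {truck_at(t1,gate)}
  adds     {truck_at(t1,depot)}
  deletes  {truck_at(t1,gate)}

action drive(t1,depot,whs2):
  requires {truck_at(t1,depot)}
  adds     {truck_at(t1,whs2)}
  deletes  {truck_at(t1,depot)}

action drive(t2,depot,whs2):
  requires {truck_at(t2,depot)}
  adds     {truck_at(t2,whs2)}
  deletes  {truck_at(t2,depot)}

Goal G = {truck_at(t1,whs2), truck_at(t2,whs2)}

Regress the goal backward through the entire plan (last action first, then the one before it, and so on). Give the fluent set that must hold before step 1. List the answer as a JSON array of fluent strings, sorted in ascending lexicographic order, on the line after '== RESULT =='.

Work backward from the goal:
  through step 3 (drive(t2,depot,whs2)): drop {truck_at(t2,whs2)}, keep {truck_at(t1,whs2)}, require {truck_at(t2,depot)}
    → {truck_at(t1,whs2), truck_at(t2,depot)}
  through step 2 (drive(t1,depot,whs2)): drop {truck_at(t1,whs2)}, keep {truck_at(t2,depot)}, require {truck_at(t1,depot)}
    → {truck_at(t1,depot), truck_at(t2,depot)}
  through step 1 (drive(t1,gate,depot)): drop {truck_at(t1,depot)}, keep {truck_at(t2,depot)}, require {truck_at(t1,gate)}
    → {truck_at(t1,gate), truck_at(t2,depot)}

== RESULT ==
["truck_at(t1,gate)", "truck_at(t2,depot)"]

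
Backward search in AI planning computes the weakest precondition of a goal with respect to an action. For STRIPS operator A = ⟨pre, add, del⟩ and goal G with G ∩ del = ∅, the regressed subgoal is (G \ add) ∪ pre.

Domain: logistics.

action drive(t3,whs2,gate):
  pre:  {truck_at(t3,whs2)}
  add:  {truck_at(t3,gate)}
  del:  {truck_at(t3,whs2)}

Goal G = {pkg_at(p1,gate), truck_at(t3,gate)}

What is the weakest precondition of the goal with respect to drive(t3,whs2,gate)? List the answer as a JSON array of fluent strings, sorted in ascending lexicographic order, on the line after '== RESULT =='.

Regress:
  G ∩ del = {}  (empty — regression defined)
  G \ add = {pkg_at(p1,gate), truck_at(t3,gate)} \ {truck_at(t3,gate)} = {pkg_at(p1,gate)}
  ∪ pre   = {pkg_at(p1,gate)} ∪ {truck_at(t3,whs2)}
          = {pkg_at(p1,gate), truck_at(t3,whs2)}

== RESULT ==
["pkg_at(p1,gate)", "truck_at(t3,whs2)"]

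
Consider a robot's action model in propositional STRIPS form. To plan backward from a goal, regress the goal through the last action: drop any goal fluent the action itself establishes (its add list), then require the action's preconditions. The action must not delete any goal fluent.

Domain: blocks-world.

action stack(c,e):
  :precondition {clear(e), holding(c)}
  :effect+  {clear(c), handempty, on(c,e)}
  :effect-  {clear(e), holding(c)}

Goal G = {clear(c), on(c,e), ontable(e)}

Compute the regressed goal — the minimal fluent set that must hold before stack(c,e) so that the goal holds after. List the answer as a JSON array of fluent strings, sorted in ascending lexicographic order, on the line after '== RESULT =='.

Compute (G \ add) ∪ pre:
  G ∩ del = {}  (empty — regression defined)
  G \ add = {clear(c), on(c,e), ontable(e)} \ {clear(c), handempty, on(c,e)} = {ontable(e)}
  ∪ pre   = {ontable(e)} ∪ {clear(e), holding(c)}
          = {clear(e), holding(c), ontable(e)}

== RESULT ==
["clear(e)", "holding(c)", "ontable(e)"]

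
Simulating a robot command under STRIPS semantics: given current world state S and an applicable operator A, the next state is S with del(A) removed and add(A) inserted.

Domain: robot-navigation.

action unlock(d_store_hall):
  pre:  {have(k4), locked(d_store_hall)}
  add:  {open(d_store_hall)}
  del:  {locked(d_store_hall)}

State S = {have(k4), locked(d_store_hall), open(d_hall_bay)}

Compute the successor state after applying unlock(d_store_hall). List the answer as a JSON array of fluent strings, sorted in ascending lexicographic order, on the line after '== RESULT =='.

Progress:
  pre ⊆ S: {have(k4), locked(d_store_hall)} ⊆ S  — applicable
  S \ del = {have(k4), open(d_hall_bay)}
  ∪ add   = {have(k4), open(d_hall_bay), open(d_store_hall)}

== RESULT ==
["have(k4)", "open(d_hall_bay)", "open(d_store_hall)"]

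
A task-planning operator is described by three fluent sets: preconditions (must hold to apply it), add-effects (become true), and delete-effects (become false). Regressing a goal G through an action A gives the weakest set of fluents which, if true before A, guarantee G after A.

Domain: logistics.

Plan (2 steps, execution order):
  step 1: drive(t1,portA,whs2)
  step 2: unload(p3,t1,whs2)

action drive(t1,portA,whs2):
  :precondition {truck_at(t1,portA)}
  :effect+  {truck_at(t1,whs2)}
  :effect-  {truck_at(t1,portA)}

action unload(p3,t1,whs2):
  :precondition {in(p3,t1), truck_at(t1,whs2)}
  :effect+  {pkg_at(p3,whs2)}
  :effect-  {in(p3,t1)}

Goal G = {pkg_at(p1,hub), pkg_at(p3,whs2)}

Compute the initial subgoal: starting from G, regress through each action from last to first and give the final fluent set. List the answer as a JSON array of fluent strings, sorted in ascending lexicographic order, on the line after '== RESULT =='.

Work backward from the goal:
  through step 2 (unload(p3,t1,whs2)): drop {pkg_at(p3,whs2)}, keep {pkg_at(p1,hub)}, require {in(p3,t1), truck_at(t1,whs2)}
    → {in(p3,t1), pkg_at(p1,hub), truck_at(t1,whs2)}
  through step 1 (drive(t1,portA,whs2)): drop {truck_at(t1,whs2)}, keep {in(p3,t1), pkg_at(p1,hub)}, require {truck_at(t1,portA)}
    → {in(p3,t1), pkg_at(p1,hub), truck_at(t1,portA)}

== RESULT ==
["in(p3,t1)", "pkg_at(p1,hub)", "truck_at(t1,portA)"]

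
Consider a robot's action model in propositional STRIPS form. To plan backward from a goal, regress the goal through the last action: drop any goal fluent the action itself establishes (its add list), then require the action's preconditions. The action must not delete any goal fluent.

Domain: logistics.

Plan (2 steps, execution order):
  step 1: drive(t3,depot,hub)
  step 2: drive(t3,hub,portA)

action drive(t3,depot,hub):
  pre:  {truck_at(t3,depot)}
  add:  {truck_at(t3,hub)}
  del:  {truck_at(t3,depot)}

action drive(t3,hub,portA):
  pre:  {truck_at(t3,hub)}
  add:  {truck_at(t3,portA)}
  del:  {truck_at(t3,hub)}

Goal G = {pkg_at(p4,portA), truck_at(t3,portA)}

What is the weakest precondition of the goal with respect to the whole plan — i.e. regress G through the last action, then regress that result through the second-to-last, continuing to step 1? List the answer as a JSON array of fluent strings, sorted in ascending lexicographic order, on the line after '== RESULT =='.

Work backward from the goal:
  through step 2 (drive(t3,hub,portA)): drop {truck_at(t3,portA)}, keep {pkg_at(p4,portA)}, require {truck_at(t3,hub)}
    → {pkg_at(p4,portA), truck_at(t3,hub)}
  through step 1 (drive(t3,depot,hub)): drop {truck_at(t3,hub)}, keep {pkg_at(p4,portA)}, require {truck_at(t3,depot)}
    → {pkg_at(p4,portA), truck_at(t3,depot)}

== RESULT ==
["pkg_at(p4,portA)", "truck_at(t3,depot)"]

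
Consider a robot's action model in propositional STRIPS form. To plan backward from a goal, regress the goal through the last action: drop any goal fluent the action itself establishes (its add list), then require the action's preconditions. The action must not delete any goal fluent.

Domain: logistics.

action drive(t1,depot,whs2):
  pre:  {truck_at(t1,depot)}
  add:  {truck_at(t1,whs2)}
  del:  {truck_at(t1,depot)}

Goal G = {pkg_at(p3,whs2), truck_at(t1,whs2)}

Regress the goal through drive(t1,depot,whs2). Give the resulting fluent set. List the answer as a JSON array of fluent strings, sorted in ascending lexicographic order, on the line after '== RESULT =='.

Compute (G \ add) ∪ pre:
  G ∩ del = {}  (empty — regression defined)
  G \ add = {pkg_at(p3,whs2), truck_at(t1,whs2)} \ {truck_at(t1,whs2)} = {pkg_at(p3,whs2)}
  ∪ pre   = {pkg_at(p3,whs2)} ∪ {truck_at(t1,depot)}
          = {pkg_at(p3,whs2), truck_at(t1,depot)}

== RESULT ==
["pkg_at(p3,whs2)", "truck_at(t1,depot)"]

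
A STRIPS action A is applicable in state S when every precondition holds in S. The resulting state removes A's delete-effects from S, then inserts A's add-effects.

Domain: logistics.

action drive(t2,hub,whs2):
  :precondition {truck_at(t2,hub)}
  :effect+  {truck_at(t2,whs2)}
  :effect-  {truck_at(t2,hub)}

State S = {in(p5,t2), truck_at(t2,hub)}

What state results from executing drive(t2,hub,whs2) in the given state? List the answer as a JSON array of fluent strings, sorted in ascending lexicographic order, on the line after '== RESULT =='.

Progress:
  pre ⊆ S: {truck_at(t2,hub)} ⊆ S  — applicable
  S \ del = {in(p5,t2)}
  ∪ add   = {in(p5,t2), truck_at(t2,whs2)}

== RESULT ==
["in(p5,t2)", "truck_at(t2,whs2)"]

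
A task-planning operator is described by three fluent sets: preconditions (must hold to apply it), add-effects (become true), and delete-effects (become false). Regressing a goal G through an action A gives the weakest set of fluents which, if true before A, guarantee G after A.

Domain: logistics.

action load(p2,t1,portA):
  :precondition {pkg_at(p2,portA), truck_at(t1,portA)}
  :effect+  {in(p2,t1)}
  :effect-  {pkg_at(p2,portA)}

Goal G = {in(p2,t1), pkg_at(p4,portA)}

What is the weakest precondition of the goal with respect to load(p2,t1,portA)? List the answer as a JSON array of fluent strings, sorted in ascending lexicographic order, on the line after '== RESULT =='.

Compute (G \ add) ∪ pre:
  G ∩ del = {}  (empty — regression defined)
  G \ add = {in(p2,t1), pkg_at(p4,portA)} \ {in(p2,t1)} = {pkg_at(p4,portA)}
  ∪ pre   = {pkg_at(p4,portA)} ∪ {pkg_at(p2,portA), truck_at(t1,portA)}
          = {pkg_at(p2,portA), pkg_at(p4,portA), truck_at(t1,portA)}

== RESULT ==
["pkg_at(p2,portA)", "pkg_at(p4,portA)", "truck_at(t1,portA)"]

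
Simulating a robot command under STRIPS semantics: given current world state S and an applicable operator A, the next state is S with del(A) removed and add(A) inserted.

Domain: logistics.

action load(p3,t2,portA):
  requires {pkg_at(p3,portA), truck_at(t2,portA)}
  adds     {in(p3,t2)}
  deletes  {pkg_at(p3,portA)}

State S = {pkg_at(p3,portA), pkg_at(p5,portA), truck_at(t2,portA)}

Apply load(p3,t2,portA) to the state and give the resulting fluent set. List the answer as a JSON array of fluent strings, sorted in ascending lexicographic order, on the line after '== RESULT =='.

Progress:
  pre ⊆ S: {pkg_at(p3,portA), truck_at(t2,portA)} ⊆ S  — applicable
  S \ del = {pkg_at(p5,portA), truck_at(t2,portA)}
  ∪ add   = {in(p3,t2), pkg_at(p5,portA), truck_at(t2,portA)}

== RESULT ==
["in(p3,t2)", "pkg_at(p5,portA)", "truck_at(t2,portA)"]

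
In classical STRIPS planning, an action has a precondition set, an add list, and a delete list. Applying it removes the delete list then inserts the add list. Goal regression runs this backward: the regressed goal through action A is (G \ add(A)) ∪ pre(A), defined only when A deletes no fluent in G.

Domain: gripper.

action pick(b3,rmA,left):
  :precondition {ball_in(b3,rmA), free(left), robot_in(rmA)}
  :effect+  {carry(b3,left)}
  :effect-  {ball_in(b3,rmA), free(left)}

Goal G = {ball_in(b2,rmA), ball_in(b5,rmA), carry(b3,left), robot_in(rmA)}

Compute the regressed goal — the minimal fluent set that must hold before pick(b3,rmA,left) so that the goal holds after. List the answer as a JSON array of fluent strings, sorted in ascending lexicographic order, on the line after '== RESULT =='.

Compute (G \ add) ∪ pre:
  G ∩ del = {}  (empty — regression defined)
  G \ add = {ball_in(b2,rmA), ball_in(b5,rmA), carry(b3,left), robot_in(rmA)} \ {carry(b3,left)} = {ball_in(b2,rmA), ball_in(b5,rmA), robot_in(rmA)}
  ∪ pre   = {ball_in(b2,rmA), ball_in(b5,rmA), robot_in(rmA)} ∪ {ball_in(b3,rmA), free(left), robot_in(rmA)}
          = {ball_in(b2,rmA), ball_in(b3,rmA), ball_in(b5,rmA), free(left), robot_in(rmA)}

== RESULT ==
["ball_in(b2,rmA)", "ball_in(b3,rmA)", "ball_in(b5,rmA)", "free(left)", "robot_in(rmA)"]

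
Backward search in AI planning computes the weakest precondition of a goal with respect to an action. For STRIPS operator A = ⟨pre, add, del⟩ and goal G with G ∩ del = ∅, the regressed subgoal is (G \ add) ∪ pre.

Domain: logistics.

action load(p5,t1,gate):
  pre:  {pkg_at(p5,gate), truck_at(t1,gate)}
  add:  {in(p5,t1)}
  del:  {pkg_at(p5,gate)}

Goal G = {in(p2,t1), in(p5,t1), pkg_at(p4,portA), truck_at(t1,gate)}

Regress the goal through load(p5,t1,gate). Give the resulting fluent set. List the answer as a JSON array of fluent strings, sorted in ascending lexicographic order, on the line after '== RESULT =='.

Regress:
  G ∩ del = {}  (empty — regression defined)
  G \ add = {in(p2,t1), in(p5,t1), pkg_at(p4,portA), truck_at(t1,gate)} \ {in(p5,t1)} = {in(p2,t1), pkg_at(p4,portA), truck_at(t1,gate)}
  ∪ pre   = {in(p2,t1), pkg_at(p4,portA), truck_at(t1,gate)} ∪ {pkg_at(p5,gate), truck_at(t1,gate)}
          = {in(p2,t1), pkg_at(p4,portA), pkg_at(p5,gate), truck_at(t1,gate)}

== RESULT ==
["in(p2,t1)", "pkg_at(p4,portA)", "pkg_at(p5,gate)", "truck_at(t1,gate)"]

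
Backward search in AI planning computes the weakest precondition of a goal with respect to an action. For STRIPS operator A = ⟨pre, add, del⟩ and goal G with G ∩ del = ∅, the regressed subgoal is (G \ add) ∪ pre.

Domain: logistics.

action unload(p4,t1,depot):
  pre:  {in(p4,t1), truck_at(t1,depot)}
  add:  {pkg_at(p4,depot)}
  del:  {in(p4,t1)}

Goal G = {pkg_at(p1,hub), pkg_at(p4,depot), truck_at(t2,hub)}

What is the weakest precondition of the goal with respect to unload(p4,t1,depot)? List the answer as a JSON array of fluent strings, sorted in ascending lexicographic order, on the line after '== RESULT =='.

Regress:
  G ∩ del = {}  (empty — regression defined)
  G \ add = {pkg_at(p1,hub), pkg_at(p4,depot), truck_at(t2,hub)} \ {pkg_at(p4,depot)} = {pkg_at(p1,hub), truck_at(t2,hub)}
  ∪ pre   = {pkg_at(p1,hub), truck_at(t2,hub)} ∪ {in(p4,t1), truck_at(t1,depot)}
          = {in(p4,t1), pkg_at(p1,hub), truck_at(t1,depot), truck_at(t2,hub)}

== RESULT ==
["in(p4,t1)", "pkg_at(p1,hub)", "truck_at(t1,depot)", "truck_at(t2,hub)"]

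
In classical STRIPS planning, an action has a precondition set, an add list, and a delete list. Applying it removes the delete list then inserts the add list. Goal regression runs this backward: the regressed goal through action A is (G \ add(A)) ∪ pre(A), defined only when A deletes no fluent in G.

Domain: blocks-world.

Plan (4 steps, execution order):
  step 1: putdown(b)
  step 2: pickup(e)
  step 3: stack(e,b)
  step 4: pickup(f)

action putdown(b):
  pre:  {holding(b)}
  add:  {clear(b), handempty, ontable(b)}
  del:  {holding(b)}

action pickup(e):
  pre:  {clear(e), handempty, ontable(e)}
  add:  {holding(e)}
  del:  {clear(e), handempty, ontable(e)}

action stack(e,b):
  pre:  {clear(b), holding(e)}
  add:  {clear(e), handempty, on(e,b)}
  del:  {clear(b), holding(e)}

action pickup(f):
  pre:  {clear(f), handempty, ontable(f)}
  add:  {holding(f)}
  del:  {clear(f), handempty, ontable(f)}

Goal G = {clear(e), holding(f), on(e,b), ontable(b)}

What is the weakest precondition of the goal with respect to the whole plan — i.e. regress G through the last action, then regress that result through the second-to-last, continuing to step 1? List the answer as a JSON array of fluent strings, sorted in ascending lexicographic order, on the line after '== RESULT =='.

Work backward from the goal:
  through step 4 (pickup(f)): drop {holding(f)}, keep {clear(e), on(e,b), ontable(b)}, require {clear(f), handempty, ontable(f)}
    → {clear(e), clear(f), handempty, on(e,b), ontable(b), ontable(f)}
  through step 3 (stack(e,b)): drop {clear(e), handempty, on(e,b)}, keep {clear(f), ontable(b), ontable(f)}, require {clear(b), holding(e)}
    → {clear(b), clear(f), holding(e), ontable(b), ontable(f)}
  through step 2 (pickup(e)): drop {holding(e)}, keep {clear(b), clear(f), ontable(b), ontable(f)}, require {clear(e), handempty, ontable(e)}
    → {clear(b), clear(e), clear(f), handempty, ontable(b), ontable(e), ontable(f)}
  through step 1 (putdown(b)): drop {clear(b), handempty, ontable(b)}, keep {clear(e), clear(f), ontable(e), ontable(f)}, require {holding(b)}
    → {clear(e), clear(f), holding(b), ontable(e), ontable(f)}

== RESULT ==
["clear(e)", "clear(f)", "holding(b)", "ontable(e)", "ontable(f)"]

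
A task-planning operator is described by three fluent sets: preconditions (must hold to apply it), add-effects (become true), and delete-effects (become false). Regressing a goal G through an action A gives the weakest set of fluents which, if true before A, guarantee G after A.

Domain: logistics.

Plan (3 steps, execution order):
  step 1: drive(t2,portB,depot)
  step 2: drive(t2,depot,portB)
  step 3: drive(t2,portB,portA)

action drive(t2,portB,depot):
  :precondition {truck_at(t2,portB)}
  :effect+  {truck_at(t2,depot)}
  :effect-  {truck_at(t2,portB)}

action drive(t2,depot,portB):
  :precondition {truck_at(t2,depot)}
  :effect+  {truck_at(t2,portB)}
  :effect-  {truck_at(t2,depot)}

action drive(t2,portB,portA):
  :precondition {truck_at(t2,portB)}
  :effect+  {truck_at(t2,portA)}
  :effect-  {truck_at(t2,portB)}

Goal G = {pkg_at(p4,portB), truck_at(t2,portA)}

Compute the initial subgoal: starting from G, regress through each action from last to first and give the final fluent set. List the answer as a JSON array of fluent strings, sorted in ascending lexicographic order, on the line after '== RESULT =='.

Work backward from the goal:
  through step 3 (drive(t2,portB,portA)): drop {truck_at(t2,portA)}, keep {pkg_at(p4,portB)}, require {truck_at(t2,portB)}
    → {pkg_at(p4,portB), truck_at(t2,portB)}
  through step 2 (drive(t2,depot,portB)): drop {truck_at(t2,portB)}, keep {pkg_at(p4,portB)}, require {truck_at(t2,depot)}
    → {pkg_at(p4,portB), truck_at(t2,depot)}
  through step 1 (drive(t2,portB,depot)): drop {truck_at(t2,depot)}, keep {pkg_at(p4,portB)}, require {truck_at(t2,portB)}
    → {pkg_at(p4,portB), truck_at(t2,portB)}

== RESULT ==
["pkg_at(p4,portB)", "truck_at(t2,portB)"]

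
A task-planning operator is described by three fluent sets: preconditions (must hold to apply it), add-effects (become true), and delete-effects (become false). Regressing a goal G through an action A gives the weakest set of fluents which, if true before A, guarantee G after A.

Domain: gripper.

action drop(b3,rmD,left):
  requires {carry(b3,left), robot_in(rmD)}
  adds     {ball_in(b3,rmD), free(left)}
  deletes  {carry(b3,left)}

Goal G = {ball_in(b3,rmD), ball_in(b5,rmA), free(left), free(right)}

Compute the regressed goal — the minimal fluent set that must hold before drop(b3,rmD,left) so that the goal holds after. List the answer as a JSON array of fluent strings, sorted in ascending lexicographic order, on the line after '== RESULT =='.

Regress:
  G ∩ del = {}  (empty — regression defined)
  G \ add = {ball_in(b3,rmD), ball_in(b5,rmA), free(left), free(right)} \ {ball_in(b3,rmD), free(left)} = {ball_in(b5,rmA), free(right)}
  ∪ pre   = {ball_in(b5,rmA), free(right)} ∪ {carry(b3,left), robot_in(rmD)}
          = {ball_in(b5,rmA), carry(b3,left), free(right), robot_in(rmD)}

== RESULT ==
["ball_in(b5,rmA)", "carry(b3,left)", "free(right)", "robot_in(rmD)"]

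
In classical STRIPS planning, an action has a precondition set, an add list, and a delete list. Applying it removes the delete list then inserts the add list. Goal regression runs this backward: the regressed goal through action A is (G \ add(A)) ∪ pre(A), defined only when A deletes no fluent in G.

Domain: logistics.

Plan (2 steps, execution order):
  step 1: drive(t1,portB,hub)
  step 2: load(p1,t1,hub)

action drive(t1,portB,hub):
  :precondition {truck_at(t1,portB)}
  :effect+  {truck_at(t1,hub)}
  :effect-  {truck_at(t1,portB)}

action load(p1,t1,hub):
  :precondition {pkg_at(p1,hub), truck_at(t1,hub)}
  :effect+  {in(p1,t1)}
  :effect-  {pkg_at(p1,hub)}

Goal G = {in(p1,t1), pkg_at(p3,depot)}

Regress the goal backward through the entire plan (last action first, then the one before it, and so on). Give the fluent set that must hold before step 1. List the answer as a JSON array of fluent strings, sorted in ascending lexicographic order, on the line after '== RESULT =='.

Work backward from the goal:
  through step 2 (load(p1,t1,hub)): drop {in(p1,t1)}, keep {pkg_at(p3,depot)}, require {pkg_at(p1,hub), truck_at(t1,hub)}
    → {pkg_at(p1,hub), pkg_at(p3,depot), truck_at(t1,hub)}
  through step 1 (drive(t1,portB,hub)): drop {truck_at(t1,hub)}, keep {pkg_at(p1,hub), pkg_at(p3,depot)}, require {truck_at(t1,portB)}
    → {pkg_at(p1,hub), pkg_at(p3,depot), truck_at(t1,portB)}

== RESULT ==
["pkg_at(p1,hub)", "pkg_at(p3,depot)", "truck_at(t1,portB)"]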